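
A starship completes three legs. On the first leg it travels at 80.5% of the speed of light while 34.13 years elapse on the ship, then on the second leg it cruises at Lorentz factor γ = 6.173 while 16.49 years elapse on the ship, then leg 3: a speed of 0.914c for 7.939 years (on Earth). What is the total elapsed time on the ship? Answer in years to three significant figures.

τ = 53.8 years

Leg 1: 34.13 years is already measured on the ship.
Leg 2: 16.49 years is already measured on the ship.
Leg 3: γ = 1/√(1 − 0.914²) = 1/√0.1646 = 2.465; τ_3 = 7.939/2.465 = 3.221 years.
Total: 34.13 + 16.49 + 3.221 years.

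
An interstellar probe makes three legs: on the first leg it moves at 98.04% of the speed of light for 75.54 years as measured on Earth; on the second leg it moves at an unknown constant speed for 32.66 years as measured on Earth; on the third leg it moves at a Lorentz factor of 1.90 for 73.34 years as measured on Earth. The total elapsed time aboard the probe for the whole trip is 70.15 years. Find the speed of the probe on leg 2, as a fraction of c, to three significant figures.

β = 0.860

Leg 1: β = 0.9804; γ = 1/√(1 − 0.9804²) = 1/√0.03882 = 5.076; τ_1 = 75.54/5.076 = 14.88 years.
Leg 2: speed unknown; τ_2 = 32.66/γ_2.
Leg 3: γ = 1.90; τ_3 = 73.34/1.900 = 38.60 years.
Total proper time: 14.88 + τ_2 + 38.60 = 70.15, so τ_2 = 70.15 − 53.48 = 16.67 years.
γ_2 = 32.66/16.67 = 1.960; β = √(1 − 1/γ²) = √0.7396.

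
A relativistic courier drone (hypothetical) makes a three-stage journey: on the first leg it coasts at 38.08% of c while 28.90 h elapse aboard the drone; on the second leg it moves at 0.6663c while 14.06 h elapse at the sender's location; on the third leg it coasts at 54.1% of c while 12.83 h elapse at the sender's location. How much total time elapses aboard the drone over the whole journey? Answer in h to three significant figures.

Leg 1: 28.90 h is already measured aboard the drone.
Leg 2: γ = 1/√(1 − 0.6663²) = 1/√0.5560 = 1.341; τ_2 = 14.06/1.341 = 10.48 h.
Leg 3: β = 0.541; γ = 1/√(1 − 0.541²) = 1/√0.7073 = 1.189; τ_3 = 12.83/1.189 = 10.79 h.
Total: 28.90 + 10.48 + 10.79 h.

τ = 50.2 h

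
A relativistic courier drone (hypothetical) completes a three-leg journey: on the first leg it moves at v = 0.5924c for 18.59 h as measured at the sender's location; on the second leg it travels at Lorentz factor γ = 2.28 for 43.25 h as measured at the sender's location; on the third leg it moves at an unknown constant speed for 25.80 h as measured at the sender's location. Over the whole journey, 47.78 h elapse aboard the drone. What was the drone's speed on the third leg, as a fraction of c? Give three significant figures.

Leg 1: γ = 1/√(1 − 0.5924²) = 1/√0.6491 = 1.241; τ_1 = 18.59/1.241 = 14.98 h.
Leg 2: γ = 2.28; τ_2 = 43.25/2.280 = 18.97 h.
Leg 3: speed unknown; τ_3 = 25.80/γ_3.
Total proper time: 14.98 + 18.97 + τ_3 = 47.78, so τ_3 = 47.78 − 33.95 = 13.83 h.
γ_3 = 25.80/13.83 = 1.865; β = √(1 − 1/γ²) = √0.7125.

β = 0.844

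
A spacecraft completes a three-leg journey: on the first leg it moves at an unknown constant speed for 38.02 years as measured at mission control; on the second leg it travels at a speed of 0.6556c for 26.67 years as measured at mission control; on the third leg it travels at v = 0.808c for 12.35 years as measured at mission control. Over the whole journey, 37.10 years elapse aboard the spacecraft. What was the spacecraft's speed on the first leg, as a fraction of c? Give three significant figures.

β = 0.967

Leg 1: speed unknown; τ_1 = 38.02/γ_1.
Leg 2: γ = 1/√(1 − 0.6556²) = 1/√0.5702 = 1.324; τ_2 = 26.67/1.324 = 20.14 years.
Leg 3: γ = 1/√(1 − 0.808²) = 1/√0.3471 = 1.697; τ_3 = 12.35/1.697 = 7.276 years.
Total proper time: τ_1 + 20.14 + 7.276 = 37.10, so τ_1 = 37.10 − 27.42 = 9.685 years.
γ_1 = 38.02/9.685 = 3.926; β = √(1 − 1/γ²) = √0.9351.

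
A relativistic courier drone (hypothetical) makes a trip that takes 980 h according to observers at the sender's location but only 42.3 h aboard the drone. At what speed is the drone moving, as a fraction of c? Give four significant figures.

The proper time is measured aboard the drone (both events occur at the drone's location); Δt is measured at the sender's location. γ = Δt/τ = 980/42.3 = 23.17.
β = √(1 − 1/γ²) = √(1 − 0.001863) = √0.9981

β = 0.9991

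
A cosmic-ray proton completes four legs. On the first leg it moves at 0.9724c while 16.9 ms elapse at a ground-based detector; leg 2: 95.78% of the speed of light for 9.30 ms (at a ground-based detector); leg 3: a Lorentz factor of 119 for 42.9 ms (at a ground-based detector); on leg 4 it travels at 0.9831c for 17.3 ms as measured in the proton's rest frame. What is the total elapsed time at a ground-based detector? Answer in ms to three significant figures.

Leg 1: 16.9 ms is already measured at a ground-based detector.
Leg 2: 9.30 ms is already measured at a ground-based detector.
Leg 3: 42.9 ms is already measured at a ground-based detector.
Leg 4: γ = 1/√(1 − 0.9831²) = 1/√0.03351 = 5.462; Δt_4 = 5.462 × 17.3 = 94.50 ms.
Total: 16.90 + 9.300 + 42.90 + 94.50 ms.

Δt = 164 ms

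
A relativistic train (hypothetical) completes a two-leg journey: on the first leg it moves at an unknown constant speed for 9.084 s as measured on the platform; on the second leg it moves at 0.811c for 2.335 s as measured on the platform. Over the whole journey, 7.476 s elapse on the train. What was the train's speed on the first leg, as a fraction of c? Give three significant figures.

Leg 1: speed unknown; τ_1 = 9.084/γ_1.
Leg 2: γ = 1/√(1 − 0.811²) = 1/√0.3423 = 1.709; τ_2 = 2.335/1.709 = 1.366 s.
Total proper time: τ_1 + 1.366 = 7.476, so τ_1 = 7.476 − 1.366 = 6.110 s.
γ_1 = 9.084/6.110 = 1.487; β = √(1 − 1/γ²) = √0.5476.

β = 0.740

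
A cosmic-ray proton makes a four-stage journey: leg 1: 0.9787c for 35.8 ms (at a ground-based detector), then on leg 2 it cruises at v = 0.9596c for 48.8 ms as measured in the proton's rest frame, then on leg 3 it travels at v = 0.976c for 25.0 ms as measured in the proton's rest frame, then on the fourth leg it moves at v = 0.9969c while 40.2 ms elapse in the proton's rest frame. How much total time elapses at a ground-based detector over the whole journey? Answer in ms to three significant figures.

Leg 1: 35.8 ms is already measured at a ground-based detector.
Leg 2: γ = 1/√(1 − 0.9596²) = 1/√0.07917 = 3.554; Δt_2 = 3.554 × 48.8 = 173.4 ms.
Leg 3: γ = 1/√(1 − 0.976²) = 1/√0.04742 = 4.592; Δt_3 = 4.592 × 25.0 = 114.8 ms.
Leg 4: γ = 1/√(1 − 0.9969²) = 1/√0.006190 = 12.71; Δt_4 = 12.71 × 40.2 = 510.9 ms.
Total: 35.80 + 173.4 + 114.8 + 510.9 ms.

Δt = 835 ms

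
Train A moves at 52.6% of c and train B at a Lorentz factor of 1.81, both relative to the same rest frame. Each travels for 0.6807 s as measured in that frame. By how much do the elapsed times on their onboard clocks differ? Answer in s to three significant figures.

A: β = 0.526; γ = 1/√(1 − 0.526²) = 1/√0.7233 = 1.176; τ_A = 0.6807/1.176 = 0.5789 s.
B: γ = 1.81; τ_B = 0.6807/1.810 = 0.3761 s.

|τ_A − τ_B| = 0.203 s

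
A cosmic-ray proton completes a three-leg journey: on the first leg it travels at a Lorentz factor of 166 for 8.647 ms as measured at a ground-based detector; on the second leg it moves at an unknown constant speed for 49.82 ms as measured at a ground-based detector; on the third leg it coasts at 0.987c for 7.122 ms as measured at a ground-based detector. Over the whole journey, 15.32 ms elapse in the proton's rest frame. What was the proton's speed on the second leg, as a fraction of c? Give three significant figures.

β = 0.959

Leg 1: γ = 166; τ_1 = 8.647/166.0 = 0.05209 ms.
Leg 2: speed unknown; τ_2 = 49.82/γ_2.
Leg 3: γ = 1/√(1 − 0.987²) = 1/√0.02583 = 6.222; τ_3 = 7.122/6.222 = 1.145 ms.
Total proper time: 0.05209 + τ_2 + 1.145 = 15.32, so τ_2 = 15.32 − 1.197 = 14.12 ms.
γ_2 = 49.82/14.12 = 3.528; β = √(1 − 1/γ²) = √0.9196.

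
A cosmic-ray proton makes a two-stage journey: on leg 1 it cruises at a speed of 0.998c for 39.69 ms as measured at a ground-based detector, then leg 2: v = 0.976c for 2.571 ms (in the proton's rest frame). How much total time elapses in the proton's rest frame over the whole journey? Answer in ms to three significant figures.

Leg 1: γ = 1/√(1 − 0.998²) = 1/√0.003996 = 15.82; τ_1 = 39.69/15.82 = 2.509 ms.
Leg 2: 2.571 ms is already measured in the proton's rest frame.
Total: 2.509 + 2.571 ms.

τ = 5.08 ms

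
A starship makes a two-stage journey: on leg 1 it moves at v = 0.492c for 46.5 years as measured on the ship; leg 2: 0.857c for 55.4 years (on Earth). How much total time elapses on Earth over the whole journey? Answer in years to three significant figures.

Leg 1: γ = 1/√(1 − 0.492²) = 1/√0.7579 = 1.149; Δt_1 = 1.149 × 46.5 = 53.41 years.
Leg 2: 55.4 years is already measured on Earth.
Total: 53.41 + 55.40 years.

Δt = 109 years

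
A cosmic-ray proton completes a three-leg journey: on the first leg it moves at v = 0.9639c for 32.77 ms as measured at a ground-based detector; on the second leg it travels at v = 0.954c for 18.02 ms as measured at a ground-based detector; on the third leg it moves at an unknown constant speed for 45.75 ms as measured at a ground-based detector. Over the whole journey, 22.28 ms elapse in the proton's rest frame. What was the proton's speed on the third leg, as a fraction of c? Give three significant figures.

Leg 1: γ = 1/√(1 − 0.9639²) = 1/√0.07090 = 3.756; τ_1 = 32.77/3.756 = 8.725 ms.
Leg 2: γ = 1/√(1 − 0.954²) = 1/√0.08988 = 3.335; τ_2 = 18.02/3.335 = 5.403 ms.
Leg 3: speed unknown; τ_3 = 45.75/γ_3.
Total proper time: 8.725 + 5.403 + τ_3 = 22.28, so τ_3 = 22.28 − 14.13 = 8.152 ms.
γ_3 = 45.75/8.152 = 5.612; β = √(1 − 1/γ²) = √0.9682.

β = 0.984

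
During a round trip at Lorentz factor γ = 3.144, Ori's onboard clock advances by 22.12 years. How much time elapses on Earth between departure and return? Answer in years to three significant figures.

γ = 3.144
Earth-frame duration is the dilated interval: Δt = γτ = 3.144 × 22.12 years.

Δt = 69.5 years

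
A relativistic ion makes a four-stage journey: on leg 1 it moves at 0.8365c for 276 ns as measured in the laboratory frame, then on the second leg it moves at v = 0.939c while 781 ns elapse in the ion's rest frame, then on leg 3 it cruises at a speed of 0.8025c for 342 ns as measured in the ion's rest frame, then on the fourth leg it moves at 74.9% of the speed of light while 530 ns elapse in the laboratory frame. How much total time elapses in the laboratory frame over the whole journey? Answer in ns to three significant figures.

Leg 1: 276 ns is already measured in the laboratory frame.
Leg 2: γ = 1/√(1 − 0.939²) = 1/√0.1183 = 2.908; Δt_2 = 2.908 × 781 = 2271 ns.
Leg 3: γ = 1/√(1 − 0.8025²) = 1/√0.3560 = 1.676; Δt_3 = 1.676 × 342 = 573.2 ns.
Leg 4: 530 ns is already measured in the laboratory frame.
Total: 276.0 + 2271 + 573.2 + 530.0 ns.

Δt = 3650 ns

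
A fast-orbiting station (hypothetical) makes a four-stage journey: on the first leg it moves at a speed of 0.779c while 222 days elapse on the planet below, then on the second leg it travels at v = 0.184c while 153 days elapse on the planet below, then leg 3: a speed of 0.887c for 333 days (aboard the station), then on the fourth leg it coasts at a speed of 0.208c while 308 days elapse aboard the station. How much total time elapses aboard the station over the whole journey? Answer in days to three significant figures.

τ = 931 days

Leg 1: γ = 1/√(1 − 0.779²) = 1/√0.3932 = 1.595; τ_1 = 222/1.595 = 139.2 days.
Leg 2: γ = 1/√(1 − 0.184²) = 1/√0.9661 = 1.017; τ_2 = 153/1.017 = 150.4 days.
Leg 3: 333 days is already measured aboard the station.
Leg 4: 308 days is already measured aboard the station.
Total: 139.2 + 150.4 + 333.0 + 308.0 days.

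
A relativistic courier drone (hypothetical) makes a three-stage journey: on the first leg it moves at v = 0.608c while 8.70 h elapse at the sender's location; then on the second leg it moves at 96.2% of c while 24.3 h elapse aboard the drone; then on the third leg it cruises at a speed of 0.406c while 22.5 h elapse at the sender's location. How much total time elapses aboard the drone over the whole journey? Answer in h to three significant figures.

Leg 1: γ = 1/√(1 − 0.608²) = 1/√0.6303 = 1.260; τ_1 = 8.70/1.260 = 6.907 h.
Leg 2: 24.3 h is already measured aboard the drone.
Leg 3: γ = 1/√(1 − 0.406²) = 1/√0.8352 = 1.094; τ_3 = 22.5/1.094 = 20.56 h.
Total: 6.907 + 24.30 + 20.56 h.

τ = 51.8 h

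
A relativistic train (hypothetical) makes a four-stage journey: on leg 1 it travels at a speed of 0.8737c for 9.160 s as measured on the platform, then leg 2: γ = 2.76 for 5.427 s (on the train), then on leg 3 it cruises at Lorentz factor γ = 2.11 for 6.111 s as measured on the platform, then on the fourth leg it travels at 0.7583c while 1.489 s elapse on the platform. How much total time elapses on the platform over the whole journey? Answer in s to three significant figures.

Δt = 31.7 s

Leg 1: 9.160 s is already measured on the platform.
Leg 2: γ = 2.76; Δt_2 = 2.760 × 5.427 = 14.98 s.
Leg 3: 6.111 s is already measured on the platform.
Leg 4: 1.489 s is already measured on the platform.
Total: 9.160 + 14.98 + 6.111 + 1.489 s.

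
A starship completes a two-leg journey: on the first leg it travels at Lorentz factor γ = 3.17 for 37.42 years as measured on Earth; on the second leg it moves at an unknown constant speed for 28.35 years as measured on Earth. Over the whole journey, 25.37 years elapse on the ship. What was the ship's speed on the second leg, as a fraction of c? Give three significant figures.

β = 0.878

Leg 1: γ = 3.17; τ_1 = 37.42/3.170 = 11.80 years.
Leg 2: speed unknown; τ_2 = 28.35/γ_2.
Total proper time: 11.80 + τ_2 = 25.37, so τ_2 = 25.37 − 11.80 = 13.57 years.
γ_2 = 28.35/13.57 = 2.090; β = √(1 − 1/γ²) = √0.7710.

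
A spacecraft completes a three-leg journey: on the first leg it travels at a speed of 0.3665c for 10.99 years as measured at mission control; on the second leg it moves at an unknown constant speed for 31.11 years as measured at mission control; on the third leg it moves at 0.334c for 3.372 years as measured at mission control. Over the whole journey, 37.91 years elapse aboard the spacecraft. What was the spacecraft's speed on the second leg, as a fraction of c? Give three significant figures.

β = 0.616

Leg 1: γ = 1/√(1 − 0.3665²) = 1/√0.8657 = 1.075; τ_1 = 10.99/1.075 = 10.23 years.
Leg 2: speed unknown; τ_2 = 31.11/γ_2.
Leg 3: γ = 1/√(1 − 0.334²) = 1/√0.8884 = 1.061; τ_3 = 3.372/1.061 = 3.178 years.
Total proper time: 10.23 + τ_2 + 3.178 = 37.91, so τ_2 = 37.91 − 13.40 = 24.51 years.
γ_2 = 31.11/24.51 = 1.269; β = √(1 − 1/γ²) = √0.3795.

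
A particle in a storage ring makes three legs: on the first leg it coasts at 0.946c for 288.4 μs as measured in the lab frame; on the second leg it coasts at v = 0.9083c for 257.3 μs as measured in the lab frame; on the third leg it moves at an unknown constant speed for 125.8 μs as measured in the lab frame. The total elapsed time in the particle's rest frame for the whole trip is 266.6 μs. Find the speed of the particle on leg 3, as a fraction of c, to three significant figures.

Leg 1: γ = 1/√(1 − 0.946²) = 1/√0.1051 = 3.085; τ_1 = 288.4/3.085 = 93.49 μs.
Leg 2: γ = 1/√(1 − 0.9083²) = 1/√0.1750 = 2.391; τ_2 = 257.3/2.391 = 107.6 μs.
Leg 3: speed unknown; τ_3 = 125.8/γ_3.
Total proper time: 93.49 + 107.6 + τ_3 = 266.6, so τ_3 = 266.6 − 201.1 = 65.48 μs.
γ_3 = 125.8/65.48 = 1.921; β = √(1 − 1/γ²) = √0.7291.

β = 0.854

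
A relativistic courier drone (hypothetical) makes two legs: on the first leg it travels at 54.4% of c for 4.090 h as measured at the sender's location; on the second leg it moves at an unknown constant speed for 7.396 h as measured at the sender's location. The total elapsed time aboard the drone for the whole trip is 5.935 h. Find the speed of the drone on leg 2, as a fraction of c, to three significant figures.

Leg 1: β = 0.544; γ = 1/√(1 − 0.544²) = 1/√0.7041 = 1.192; τ_1 = 4.090/1.192 = 3.432 h.
Leg 2: speed unknown; τ_2 = 7.396/γ_2.
Total proper time: 3.432 + τ_2 = 5.935, so τ_2 = 5.935 − 3.432 = 2.503 h.
γ_2 = 7.396/2.503 = 2.955; β = √(1 − 1/γ²) = √0.8855.

β = 0.941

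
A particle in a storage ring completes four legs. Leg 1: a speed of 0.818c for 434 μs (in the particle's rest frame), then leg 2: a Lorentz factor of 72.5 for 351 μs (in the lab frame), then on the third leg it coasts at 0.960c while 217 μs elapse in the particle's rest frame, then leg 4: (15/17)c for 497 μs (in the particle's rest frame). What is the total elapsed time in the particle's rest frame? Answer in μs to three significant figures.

Leg 1: 434 μs is already measured in the particle's rest frame.
Leg 2: γ = 72.5; τ_2 = 351/72.50 = 4.841 μs.
Leg 3: 217 μs is already measured in the particle's rest frame.
Leg 4: 497 μs is already measured in the particle's rest frame.
Total: 434.0 + 4.841 + 217.0 + 497.0 μs.

τ = 1150 μs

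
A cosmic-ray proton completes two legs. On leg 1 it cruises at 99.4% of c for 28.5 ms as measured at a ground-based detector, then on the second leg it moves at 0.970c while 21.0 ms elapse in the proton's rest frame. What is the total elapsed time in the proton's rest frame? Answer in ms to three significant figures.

τ = 24.1 ms

Leg 1: β = 0.994; γ = 1/√(1 − 0.994²) = 1/√0.01196 = 9.142; τ_1 = 28.5/9.142 = 3.117 ms.
Leg 2: 21.0 ms is already measured in the proton's rest frame.
Total: 3.117 + 21.00 ms.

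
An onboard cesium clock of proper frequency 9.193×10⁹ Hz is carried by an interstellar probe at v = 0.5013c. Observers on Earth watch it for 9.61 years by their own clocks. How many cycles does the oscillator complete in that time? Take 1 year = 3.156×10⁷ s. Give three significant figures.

γ = 1/√(1 − 0.5013²) = 1/√0.7487 = 1.156
During 9.61 years of lab time, the oscillator's proper time advances by τ = Δt/γ = 9.61/1.156 = 8.315 years = 2.624×10⁸ s.
N = f × τ = 9.193×10⁹ × 2.624×10⁸ = 2.413×10¹⁸.

N = 2.41×10¹⁸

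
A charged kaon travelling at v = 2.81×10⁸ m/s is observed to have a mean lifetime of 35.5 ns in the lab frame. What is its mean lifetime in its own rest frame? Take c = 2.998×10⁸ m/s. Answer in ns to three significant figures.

β = 2.81×10⁸/2.998×10⁸ = 0.9373; γ = 1/√(1 − 0.9373²) = 2.869
The lab-frame lifetime is the dilated interval; the proper lifetime is τ₀ = Δt/γ = 35.5/2.869 ns.

τ₀ = 12.4 ns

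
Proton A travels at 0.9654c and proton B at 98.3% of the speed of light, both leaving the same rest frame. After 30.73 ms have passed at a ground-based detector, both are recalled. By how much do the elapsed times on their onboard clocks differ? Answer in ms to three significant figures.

|τ_A − τ_B| = 2.37 ms

A: γ = 1/√(1 − 0.9654²) = 1/√0.06800 = 3.835; τ_A = 30.73/3.835 = 8.014 ms.
B: β = 0.983; γ = 1/√(1 − 0.983²) = 1/√0.03371 = 5.446; τ_B = 30.73/5.446 = 5.642 ms.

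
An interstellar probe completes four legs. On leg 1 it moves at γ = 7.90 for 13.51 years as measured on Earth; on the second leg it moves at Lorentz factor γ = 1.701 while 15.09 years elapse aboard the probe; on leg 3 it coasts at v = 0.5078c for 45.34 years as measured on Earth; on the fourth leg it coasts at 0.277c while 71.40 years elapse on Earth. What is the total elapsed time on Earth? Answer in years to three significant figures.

Leg 1: 13.51 years is already measured on Earth.
Leg 2: γ = 1.701; Δt_2 = 1.701 × 15.09 = 25.67 years.
Leg 3: 45.34 years is already measured on Earth.
Leg 4: 71.40 years is already measured on Earth.
Total: 13.51 + 25.67 + 45.34 + 71.40 years.

Δt = 156 years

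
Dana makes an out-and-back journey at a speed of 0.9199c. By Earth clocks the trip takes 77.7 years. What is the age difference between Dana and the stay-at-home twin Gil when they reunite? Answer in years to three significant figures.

Δt − τ = 47.2 years

γ = 1/√(1 − 0.9199²) = 1/√0.1538 = 2.550
Dana's elapsed proper time: τ = 77.7/2.550 = 30.47 years.
Age gap = Δt − τ = 77.7 − 30.47 years.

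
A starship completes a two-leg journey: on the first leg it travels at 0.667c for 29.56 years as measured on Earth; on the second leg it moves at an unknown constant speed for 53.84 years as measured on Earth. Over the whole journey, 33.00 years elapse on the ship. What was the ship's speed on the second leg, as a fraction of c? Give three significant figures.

β = 0.979

Leg 1: γ = 1/√(1 − 0.667²) = 1/√0.5551 = 1.342; τ_1 = 29.56/1.342 = 22.02 years.
Leg 2: speed unknown; τ_2 = 53.84/γ_2.
Total proper time: 22.02 + τ_2 = 33.00, so τ_2 = 33.00 − 22.02 = 10.98 years.
γ_2 = 53.84/10.98 = 4.905; β = √(1 − 1/γ²) = √0.9584.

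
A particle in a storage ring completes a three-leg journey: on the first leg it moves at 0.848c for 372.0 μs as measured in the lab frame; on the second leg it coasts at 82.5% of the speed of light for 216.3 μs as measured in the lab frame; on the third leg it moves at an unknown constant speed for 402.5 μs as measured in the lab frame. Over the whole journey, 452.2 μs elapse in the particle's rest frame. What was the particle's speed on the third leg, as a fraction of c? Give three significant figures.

Leg 1: γ = 1/√(1 − 0.848²) = 1/√0.2809 = 1.887; τ_1 = 372.0/1.887 = 197.2 μs.
Leg 2: β = 0.825; γ = 1/√(1 − 0.825²) = 1/√0.3194 = 1.769; τ_2 = 216.3/1.769 = 122.2 μs.
Leg 3: speed unknown; τ_3 = 402.5/γ_3.
Total proper time: 197.2 + 122.2 + τ_3 = 452.2, so τ_3 = 452.2 − 319.4 = 132.8 μs.
γ_3 = 402.5/132.8 = 3.031; β = √(1 − 1/γ²) = √0.8911.

β = 0.944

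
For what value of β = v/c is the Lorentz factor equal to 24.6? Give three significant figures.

β = √(1 − 1/γ²) = √(1 − 1/24.6²) = √(1 − 0.001652) = √0.9983

β = 0.999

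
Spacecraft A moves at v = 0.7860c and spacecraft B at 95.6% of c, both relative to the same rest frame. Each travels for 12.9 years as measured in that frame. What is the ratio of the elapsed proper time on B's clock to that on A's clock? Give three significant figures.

τ_B/τ_A = 0.475

A: γ = 1/√(1 − 0.7860²) = 1/√0.3822 = 1.618. B: β = 0.956; γ = 1/√(1 − 0.956²) = 1/√0.08606 = 3.409.
τ_A/τ_B = γ_B/γ_A = 3.409/1.618 = 2.107, so τ_B/τ_A = 0.4745.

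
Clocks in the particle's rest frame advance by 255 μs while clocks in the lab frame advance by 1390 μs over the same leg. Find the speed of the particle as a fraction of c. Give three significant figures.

The proper time is measured in the particle's rest frame (both events occur at the particle's location); Δt is measured in the lab frame. γ = Δt/τ = 1390/255 = 5.451.
β = √(1 − 1/γ²) = √(1 − 0.03366) = √0.9663

v = 0.983c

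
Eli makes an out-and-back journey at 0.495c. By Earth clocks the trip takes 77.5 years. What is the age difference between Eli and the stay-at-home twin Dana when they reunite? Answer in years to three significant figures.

γ = 1/√(1 − 0.495²) = 1/√0.7550 = 1.151
Eli's elapsed proper time: τ = 77.5/1.151 = 67.34 years.
Age gap = Δt − τ = 77.5 − 67.34 years.

Δt − τ = 10.2 years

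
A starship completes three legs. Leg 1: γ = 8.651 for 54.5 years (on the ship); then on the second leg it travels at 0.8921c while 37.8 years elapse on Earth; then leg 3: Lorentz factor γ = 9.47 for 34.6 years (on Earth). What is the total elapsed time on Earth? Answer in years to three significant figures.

Δt = 544 years

Leg 1: γ = 8.651; Δt_1 = 8.651 × 54.5 = 471.5 years.
Leg 2: 37.8 years is already measured on Earth.
Leg 3: 34.6 years is already measured on Earth.
Total: 471.5 + 37.80 + 34.60 years.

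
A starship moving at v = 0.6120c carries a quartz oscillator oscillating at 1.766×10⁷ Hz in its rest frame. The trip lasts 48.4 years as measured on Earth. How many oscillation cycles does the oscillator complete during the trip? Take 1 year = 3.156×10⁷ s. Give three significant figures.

N = 2.13×10¹⁶

γ = 1/√(1 − 0.6120²) = 1/√0.6255 = 1.264
The oscillator's own cycle count is N = f × τ where τ is the proper time on the ship. τ = Δt/γ = 48.4/1.264 = 38.28 years = 1.208×10⁹ s.
N = 1.766×10⁷ × 1.208×10⁹ = 2.133×10¹⁶.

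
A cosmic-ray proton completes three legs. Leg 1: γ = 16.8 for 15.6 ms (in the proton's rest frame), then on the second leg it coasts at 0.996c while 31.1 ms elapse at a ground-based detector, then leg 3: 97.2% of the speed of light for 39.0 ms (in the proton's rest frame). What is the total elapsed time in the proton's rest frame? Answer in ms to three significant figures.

Leg 1: 15.6 ms is already measured in the proton's rest frame.
Leg 2: γ = 1/√(1 − 0.996²) = 1/√0.007984 = 11.19; τ_2 = 31.1/11.19 = 2.779 ms.
Leg 3: 39.0 ms is already measured in the proton's rest frame.
Total: 15.60 + 2.779 + 39.00 ms.

τ = 57.4 ms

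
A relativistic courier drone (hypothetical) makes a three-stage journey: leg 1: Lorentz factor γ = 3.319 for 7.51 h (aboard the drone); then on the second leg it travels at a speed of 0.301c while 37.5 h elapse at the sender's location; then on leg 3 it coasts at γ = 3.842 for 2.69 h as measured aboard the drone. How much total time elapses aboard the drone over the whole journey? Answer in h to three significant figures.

τ = 46.0 h

Leg 1: 7.51 h is already measured aboard the drone.
Leg 2: γ = 1/√(1 − 0.301²) = 1/√0.9094 = 1.049; τ_2 = 37.5/1.049 = 35.76 h.
Leg 3: 2.69 h is already measured aboard the drone.
Total: 7.510 + 35.76 + 2.690 h.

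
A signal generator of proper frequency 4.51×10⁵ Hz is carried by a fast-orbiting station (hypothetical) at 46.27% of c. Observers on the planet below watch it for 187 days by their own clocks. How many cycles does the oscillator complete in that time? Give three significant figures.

β = 0.4627; γ = 1/√(1 − 0.4627²) = 1/√0.7859 = 1.128
During 187 days of lab time, the oscillator's proper time advances by τ = Δt/γ = 187/1.128 = 165.8 days = 1.432×10⁷ s.
N = f × τ = 4.51×10⁵ × 1.432×10⁷ = 6.460×10¹².

N = 6.46×10¹²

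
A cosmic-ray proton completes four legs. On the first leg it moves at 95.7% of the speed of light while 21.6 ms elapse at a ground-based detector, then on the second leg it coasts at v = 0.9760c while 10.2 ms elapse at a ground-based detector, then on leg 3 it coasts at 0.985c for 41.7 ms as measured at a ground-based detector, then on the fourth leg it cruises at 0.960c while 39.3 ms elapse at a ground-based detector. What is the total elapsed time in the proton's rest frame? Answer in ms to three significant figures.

τ = 26.7 ms

Leg 1: β = 0.957; γ = 1/√(1 − 0.957²) = 1/√0.08415 = 3.447; τ_1 = 21.6/3.447 = 6.266 ms.
Leg 2: γ = 1/√(1 − 0.9760²) = 1/√0.04742 = 4.592; τ_2 = 10.2/4.592 = 2.221 ms.
Leg 3: γ = 1/√(1 − 0.985²) = 1/√0.02977 = 5.795; τ_3 = 41.7/5.795 = 7.196 ms.
Leg 4: γ = 1/√(1 − 0.960²) = 25/7 ≈ 3.571; τ_4 = 39.3/3.571 = 11.00 ms.
Total: 6.266 + 2.221 + 7.196 + 11.00 ms.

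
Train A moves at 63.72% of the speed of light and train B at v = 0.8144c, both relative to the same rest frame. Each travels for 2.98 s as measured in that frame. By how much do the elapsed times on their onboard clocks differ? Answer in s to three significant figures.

A: β = 0.6372; γ = 1/√(1 − 0.6372²) = 1/√0.5940 = 1.298; τ_A = 2.98/1.298 = 2.297 s.
B: γ = 1/√(1 − 0.8144²) = 1/√0.3368 = 1.723; τ_B = 2.98/1.723 = 1.729 s.

|τ_A − τ_B| = 0.567 s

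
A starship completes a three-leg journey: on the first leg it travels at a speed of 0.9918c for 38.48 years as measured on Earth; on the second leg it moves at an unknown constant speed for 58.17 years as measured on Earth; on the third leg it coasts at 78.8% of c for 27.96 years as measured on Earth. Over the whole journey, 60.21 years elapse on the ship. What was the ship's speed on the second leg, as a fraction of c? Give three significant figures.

Leg 1: γ = 1/√(1 − 0.9918²) = 1/√0.01633 = 7.825; τ_1 = 38.48/7.825 = 4.918 years.
Leg 2: speed unknown; τ_2 = 58.17/γ_2.
Leg 3: β = 0.788; γ = 1/√(1 − 0.788²) = 1/√0.3791 = 1.624; τ_3 = 27.96/1.624 = 17.21 years.
Total proper time: 4.918 + τ_2 + 17.21 = 60.21, so τ_2 = 60.21 − 22.13 = 38.08 years.
γ_2 = 58.17/38.08 = 1.528; β = √(1 − 1/γ²) = √0.5715.

β = 0.756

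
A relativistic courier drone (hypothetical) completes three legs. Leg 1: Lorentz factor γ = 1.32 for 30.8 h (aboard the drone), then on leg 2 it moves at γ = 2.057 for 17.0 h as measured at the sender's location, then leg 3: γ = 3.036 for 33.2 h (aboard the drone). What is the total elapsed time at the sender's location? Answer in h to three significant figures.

Leg 1: γ = 1.32; Δt_1 = 1.320 × 30.8 = 40.66 h.
Leg 2: 17.0 h is already measured at the sender's location.
Leg 3: γ = 3.036; Δt_3 = 3.036 × 33.2 = 100.8 h.
Total: 40.66 + 17.00 + 100.8 h.

Δt = 158 h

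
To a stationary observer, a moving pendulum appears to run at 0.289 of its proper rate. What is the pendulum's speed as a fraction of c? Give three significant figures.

Rate ratio = 1/γ, so γ = 1/0.289 = 3.460.
β = √(1 − 1/γ²) = √(1 − 0.289²) = √0.9165

β = 0.957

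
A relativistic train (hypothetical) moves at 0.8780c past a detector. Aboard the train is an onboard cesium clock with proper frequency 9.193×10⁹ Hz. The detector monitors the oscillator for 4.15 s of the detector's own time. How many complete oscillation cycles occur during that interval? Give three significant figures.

N = 1.83×10¹⁰

γ = 1/√(1 − 0.8780²) = 1/√0.2291 = 2.089
During 4.15 s of lab time, the oscillator's proper time advances by τ = Δt/γ = 4.15/2.089 = 1.986 s = 1.986×10⁰ s.
N = f × τ = 9.193×10⁹ × 1.986×10⁰ = 1.826×10¹⁰.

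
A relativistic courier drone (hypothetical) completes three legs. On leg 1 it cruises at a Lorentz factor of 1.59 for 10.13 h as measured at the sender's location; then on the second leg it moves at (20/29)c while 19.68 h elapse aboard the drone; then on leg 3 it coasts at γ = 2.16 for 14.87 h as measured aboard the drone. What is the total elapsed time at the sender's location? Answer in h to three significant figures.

Leg 1: 10.13 h is already measured at the sender's location.
Leg 2: γ = 1/√(1 − (20/29)²) = 29/21 ≈ 1.381; Δt_2 = 1.381 × 19.68 = 27.18 h.
Leg 3: γ = 2.16; Δt_3 = 2.160 × 14.87 = 32.12 h.
Total: 10.13 + 27.18 + 32.12 h.

Δt = 69.4 h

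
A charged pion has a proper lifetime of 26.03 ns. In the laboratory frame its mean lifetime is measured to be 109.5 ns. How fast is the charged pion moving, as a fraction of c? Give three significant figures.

γ = Δt/τ₀ = 109.5/26.03 = 4.207
β = √(1 − 1/γ²) = √(1 − 0.05651) = √0.9435

β = 0.971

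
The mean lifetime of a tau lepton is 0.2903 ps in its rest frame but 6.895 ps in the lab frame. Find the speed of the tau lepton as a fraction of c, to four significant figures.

γ = Δt/τ₀ = 6.895/0.2903 = 23.75
β = √(1 − 1/γ²) = √(1 − 0.001773) = √0.9982

β = 0.9991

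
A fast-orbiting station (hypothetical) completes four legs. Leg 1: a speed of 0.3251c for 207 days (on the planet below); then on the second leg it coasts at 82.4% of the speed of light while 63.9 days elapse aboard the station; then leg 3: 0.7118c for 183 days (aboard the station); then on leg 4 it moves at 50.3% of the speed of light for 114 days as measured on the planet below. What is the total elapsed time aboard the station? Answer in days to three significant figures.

τ = 541 days

Leg 1: γ = 1/√(1 − 0.3251²) = 1/√0.8943 = 1.057; τ_1 = 207/1.057 = 195.8 days.
Leg 2: 63.9 days is already measured aboard the station.
Leg 3: 183 days is already measured aboard the station.
Leg 4: β = 0.503; γ = 1/√(1 − 0.503²) = 1/√0.7470 = 1.157; τ_4 = 114/1.157 = 98.53 days.
Total: 195.8 + 63.90 + 183.0 + 98.53 days.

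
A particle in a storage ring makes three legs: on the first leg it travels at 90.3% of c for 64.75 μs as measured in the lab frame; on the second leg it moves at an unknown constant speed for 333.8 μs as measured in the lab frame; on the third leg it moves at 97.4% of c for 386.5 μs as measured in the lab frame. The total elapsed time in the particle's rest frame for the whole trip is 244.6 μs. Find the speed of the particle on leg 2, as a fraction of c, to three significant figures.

β = 0.922

Leg 1: β = 0.903; γ = 1/√(1 − 0.903²) = 1/√0.1846 = 2.328; τ_1 = 64.75/2.328 = 27.82 μs.
Leg 2: speed unknown; τ_2 = 333.8/γ_2.
Leg 3: β = 0.974; γ = 1/√(1 − 0.974²) = 1/√0.05132 = 4.414; τ_3 = 386.5/4.414 = 87.56 μs.
Total proper time: 27.82 + τ_2 + 87.56 = 244.6, so τ_2 = 244.6 − 115.4 = 129.2 μs.
γ_2 = 333.8/129.2 = 2.583; β = √(1 − 1/γ²) = √0.8501.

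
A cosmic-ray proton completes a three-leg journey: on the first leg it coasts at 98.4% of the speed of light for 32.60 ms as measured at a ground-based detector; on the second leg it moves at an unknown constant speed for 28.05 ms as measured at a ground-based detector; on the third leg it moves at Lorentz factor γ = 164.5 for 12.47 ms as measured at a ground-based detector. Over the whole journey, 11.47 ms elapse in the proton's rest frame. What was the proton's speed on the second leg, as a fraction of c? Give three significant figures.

Leg 1: β = 0.984; γ = 1/√(1 − 0.984²) = 1/√0.03174 = 5.613; τ_1 = 32.60/5.613 = 5.808 ms.
Leg 2: speed unknown; τ_2 = 28.05/γ_2.
Leg 3: γ = 164.5; τ_3 = 12.47/164.5 = 0.07581 ms.
Total proper time: 5.808 + τ_2 + 0.07581 = 11.47, so τ_2 = 11.47 − 5.884 = 5.586 ms.
γ_2 = 28.05/5.586 = 5.022; β = √(1 − 1/γ²) = √0.9603.

β = 0.980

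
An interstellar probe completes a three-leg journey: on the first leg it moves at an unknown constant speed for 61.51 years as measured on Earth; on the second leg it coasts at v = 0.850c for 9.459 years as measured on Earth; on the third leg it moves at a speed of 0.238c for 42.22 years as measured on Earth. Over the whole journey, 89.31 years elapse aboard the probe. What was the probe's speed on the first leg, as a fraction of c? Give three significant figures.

β = 0.710

Leg 1: speed unknown; τ_1 = 61.51/γ_1.
Leg 2: γ = 1/√(1 − 0.850²) = 1/√0.2775 = 1.898; τ_2 = 9.459/1.898 = 4.983 years.
Leg 3: γ = 1/√(1 − 0.238²) = 1/√0.9434 = 1.030; τ_3 = 42.22/1.030 = 41.01 years.
Total proper time: τ_1 + 4.983 + 41.01 = 89.31, so τ_1 = 89.31 − 45.99 = 43.32 years.
γ_1 = 61.51/43.32 = 1.420; β = √(1 − 1/γ²) = √0.5040.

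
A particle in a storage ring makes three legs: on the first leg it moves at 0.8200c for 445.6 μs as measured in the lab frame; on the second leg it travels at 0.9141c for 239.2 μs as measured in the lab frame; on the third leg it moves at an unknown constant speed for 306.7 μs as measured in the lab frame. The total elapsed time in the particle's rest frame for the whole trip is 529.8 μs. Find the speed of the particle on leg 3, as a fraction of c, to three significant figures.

Leg 1: γ = 1/√(1 − 0.8200²) = 1/√0.3276 = 1.747; τ_1 = 445.6/1.747 = 255.0 μs.
Leg 2: γ = 1/√(1 − 0.9141²) = 1/√0.1644 = 2.466; τ_2 = 239.2/2.466 = 96.99 μs.
Leg 3: speed unknown; τ_3 = 306.7/γ_3.
Total proper time: 255.0 + 96.99 + τ_3 = 529.8, so τ_3 = 529.8 − 352.0 = 177.8 μs.
γ_3 = 306.7/177.8 = 1.725; β = √(1 − 1/γ²) = √0.6641.

β = 0.815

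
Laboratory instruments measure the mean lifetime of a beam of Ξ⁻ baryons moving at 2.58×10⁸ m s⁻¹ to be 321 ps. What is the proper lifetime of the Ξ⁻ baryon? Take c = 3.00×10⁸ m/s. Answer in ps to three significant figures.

τ₀ = 164 ps

β = 2.58×10⁸/3.00×10⁸ = 0.8600; γ = 1/√(1 − 0.8600²) = 1.960
The lab-frame lifetime is the dilated interval; the proper lifetime is τ₀ = Δt/γ = 321/1.960 ps.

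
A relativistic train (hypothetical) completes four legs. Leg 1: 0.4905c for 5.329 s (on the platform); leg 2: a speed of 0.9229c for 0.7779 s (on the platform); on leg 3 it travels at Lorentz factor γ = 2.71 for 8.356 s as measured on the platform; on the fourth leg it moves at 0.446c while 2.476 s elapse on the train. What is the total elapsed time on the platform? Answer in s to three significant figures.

Δt = 17.2 s

Leg 1: 5.329 s is already measured on the platform.
Leg 2: 0.7779 s is already measured on the platform.
Leg 3: 8.356 s is already measured on the platform.
Leg 4: γ = 1/√(1 − 0.446²) = 1/√0.8011 = 1.117; Δt_4 = 1.117 × 2.476 = 2.766 s.
Total: 5.329 + 0.7779 + 8.356 + 2.766 s.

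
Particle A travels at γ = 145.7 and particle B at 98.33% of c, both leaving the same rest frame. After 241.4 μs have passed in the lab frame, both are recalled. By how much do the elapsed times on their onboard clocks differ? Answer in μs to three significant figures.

A: γ = 145.7; τ_A = 241.4/145.7 = 1.657 μs.
B: β = 0.9833; γ = 1/√(1 − 0.9833²) = 1/√0.03312 = 5.495; τ_B = 241.4/5.495 = 43.93 μs.

|τ_A − τ_B| = 42.3 μs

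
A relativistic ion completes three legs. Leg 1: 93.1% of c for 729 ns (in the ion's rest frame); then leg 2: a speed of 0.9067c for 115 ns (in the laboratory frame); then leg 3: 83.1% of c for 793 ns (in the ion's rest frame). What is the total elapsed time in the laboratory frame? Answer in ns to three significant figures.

Leg 1: β = 0.931; γ = 1/√(1 − 0.931²) = 1/√0.1332 = 2.740; Δt_1 = 2.740 × 729 = 1997 ns.
Leg 2: 115 ns is already measured in the laboratory frame.
Leg 3: β = 0.831; γ = 1/√(1 − 0.831²) = 1/√0.3094 = 1.798; Δt_3 = 1.798 × 793 = 1426 ns.
Total: 1997 + 115.0 + 1426 ns.

Δt = 3540 ns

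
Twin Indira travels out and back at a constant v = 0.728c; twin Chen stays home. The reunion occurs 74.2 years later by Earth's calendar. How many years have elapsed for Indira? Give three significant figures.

τ = 50.9 years

γ = 1/√(1 − 0.728²) = 1/√0.4700 = 1.459
Indira's clock measures proper time along the trip: τ = Δt/γ = 74.2/1.459 years.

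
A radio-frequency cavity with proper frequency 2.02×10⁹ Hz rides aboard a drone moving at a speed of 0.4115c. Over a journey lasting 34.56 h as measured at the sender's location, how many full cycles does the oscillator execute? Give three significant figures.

N = 2.29×10¹⁴

γ = 1/√(1 − 0.4115²) = 1/√0.8307 = 1.097
The oscillator's own cycle count is N = f × τ where τ is the proper time aboard the drone. τ = Δt/γ = 34.56/1.097 = 31.50 h = 1.134×10⁵ s.
N = 2.02×10⁹ × 1.134×10⁵ = 2.291×10¹⁴.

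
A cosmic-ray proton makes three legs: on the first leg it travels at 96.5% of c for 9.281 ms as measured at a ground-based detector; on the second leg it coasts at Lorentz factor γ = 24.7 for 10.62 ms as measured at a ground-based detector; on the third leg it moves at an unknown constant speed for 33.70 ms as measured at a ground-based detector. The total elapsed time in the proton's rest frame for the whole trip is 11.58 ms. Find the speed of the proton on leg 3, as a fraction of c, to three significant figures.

β = 0.966

Leg 1: β = 0.965; γ = 1/√(1 − 0.965²) = 1/√0.06878 = 3.813; τ_1 = 9.281/3.813 = 2.434 ms.
Leg 2: γ = 24.7; τ_2 = 10.62/24.70 = 0.4300 ms.
Leg 3: speed unknown; τ_3 = 33.70/γ_3.
Total proper time: 2.434 + 0.4300 + τ_3 = 11.58, so τ_3 = 11.58 − 2.864 = 8.716 ms.
γ_3 = 33.70/8.716 = 3.866; β = √(1 − 1/γ²) = √0.9331.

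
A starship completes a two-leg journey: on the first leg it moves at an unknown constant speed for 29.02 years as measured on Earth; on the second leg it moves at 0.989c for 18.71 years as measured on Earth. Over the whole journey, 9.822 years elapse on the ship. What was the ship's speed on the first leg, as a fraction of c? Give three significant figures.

Leg 1: speed unknown; τ_1 = 29.02/γ_1.
Leg 2: γ = 1/√(1 − 0.989²) = 1/√0.02188 = 6.761; τ_2 = 18.71/6.761 = 2.767 years.
Total proper time: τ_1 + 2.767 = 9.822, so τ_1 = 9.822 − 2.767 = 7.055 years.
γ_1 = 29.02/7.055 = 4.114; β = √(1 − 1/γ²) = √0.9409.

β = 0.970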